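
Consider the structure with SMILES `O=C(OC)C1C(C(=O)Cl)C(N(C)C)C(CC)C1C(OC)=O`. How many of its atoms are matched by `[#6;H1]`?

The query [#6;H1] means: any carbon bearing exactly one hydrogen.
Check the 21 heavy atoms by environment: 5× C (H1) → match; 1× C (H2) → no; 5× C (H3) → no; 1× N (H0) → no; 3× C (H0) → no; 5× O (H0) → no; 1× Cl (H0) → no.
That gives 5 matching atoms.

5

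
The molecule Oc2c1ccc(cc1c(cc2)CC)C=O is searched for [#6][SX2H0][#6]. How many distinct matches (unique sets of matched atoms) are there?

0

[#6][SX2H0][#6] is the SMARTS for a thioether: an aliphatic sulfur bridging two carbons with no H on the sulfur.
No fragment in the molecule satisfies every constraint, giving 0 matches.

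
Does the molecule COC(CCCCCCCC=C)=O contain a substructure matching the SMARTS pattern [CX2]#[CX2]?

No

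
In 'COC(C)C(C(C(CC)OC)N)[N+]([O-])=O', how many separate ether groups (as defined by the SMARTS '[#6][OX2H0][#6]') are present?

2

[#6][OX2H0][#6] is the SMARTS for an ether: an aliphatic oxygen bridging two carbons with no H on the oxygen.
The molecule carries 2 separate instances of a methoxy ether (-OCH3) meeting every constraint; each maps to a distinct set of atoms, giving 2 matches.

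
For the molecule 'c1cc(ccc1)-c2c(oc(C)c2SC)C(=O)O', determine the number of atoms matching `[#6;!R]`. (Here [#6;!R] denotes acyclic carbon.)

The query [#6;!R] means: carbon not in any ring.
Check the 17 heavy atoms by environment: 1× o (aromatic, in 5-ring) → no; 4× c (aromatic, in 5-ring) → no; 3× C (acyclic) → match; 2× O (acyclic) → no; 6× c (aromatic, in 6-ring) → no; 1× S (acyclic) → no.
That gives 3 matching atoms.

3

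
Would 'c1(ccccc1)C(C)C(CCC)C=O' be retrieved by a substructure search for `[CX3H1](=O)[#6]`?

The pattern [CX3H1](=O)[#6] describes an sp2 carbon with one H, double-bonded to O and single-bonded to carbon — an aldehyde.
The molecule carries an aldehyde (-CHO), whose atoms satisfy every constraint of the query, so the pattern matches.

Yes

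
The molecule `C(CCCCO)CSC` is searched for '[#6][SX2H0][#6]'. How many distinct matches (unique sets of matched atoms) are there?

[#6][SX2H0][#6] is the SMARTS for a thioether: an aliphatic sulfur bridging two carbons with no H on the sulfur.
Exactly one fragment in the molecule meets all constraints, giving 1 match.

1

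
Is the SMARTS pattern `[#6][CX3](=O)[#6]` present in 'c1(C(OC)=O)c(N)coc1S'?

The pattern [#6][CX3](=O)[#6] describes a carbonyl carbon (no H) flanked by two carbons — a ketone.
The closest candidate here is a methyl-ester group (-C(=O)OCH3), but one neighbour of the carbonyl carbon is O, not C. No other fragment satisfies the full query, so there is no match.

No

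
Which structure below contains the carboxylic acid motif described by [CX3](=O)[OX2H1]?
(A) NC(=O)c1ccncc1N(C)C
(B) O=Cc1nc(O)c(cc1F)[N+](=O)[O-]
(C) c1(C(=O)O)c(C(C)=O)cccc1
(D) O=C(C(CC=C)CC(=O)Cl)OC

[CX3](=O)[OX2H1] describes an sp2 carbon double-bonded to O and single-bonded to an -OH oxygen (a carboxylic acid).
(A) has a primary amide (-C(=O)NH2) but the carbonyl is bonded to N, not to an -OH oxygen.
(B) has an aldehyde (-CHO) but there is no singly-bonded oxygen on the carbonyl carbon.
(C) contains a carboxylic acid group (-C(=O)OH), which satisfies every atom and bond constraint.
(D) has a methyl-ester group (-C(=O)OCH3) but the singly-bonded O has no H (OX2H0, not OX2H1).
So the answer is (C).

C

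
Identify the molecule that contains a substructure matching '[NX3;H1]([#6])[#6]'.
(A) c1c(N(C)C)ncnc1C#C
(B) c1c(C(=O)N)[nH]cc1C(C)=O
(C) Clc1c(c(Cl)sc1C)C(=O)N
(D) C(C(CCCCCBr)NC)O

D

[NX3;H1]([#6])[#6] describes a trivalent nitrogen with one H, bonded to two carbons (a secondary amine).
(A) has a dimethylamino group (-N(CH3)2) but the nitrogen has H0, not H1.
(B) has a primary amide (-C(=O)NH2) but the -C(=O)NH2 nitrogen has H2, not H1.
(C) has a primary amide (-C(=O)NH2) but the -C(=O)NH2 nitrogen has H2, not H1.
(D) contains an N-methylamino group (-NHCH3), which satisfies every atom and bond constraint.
So the answer is (D).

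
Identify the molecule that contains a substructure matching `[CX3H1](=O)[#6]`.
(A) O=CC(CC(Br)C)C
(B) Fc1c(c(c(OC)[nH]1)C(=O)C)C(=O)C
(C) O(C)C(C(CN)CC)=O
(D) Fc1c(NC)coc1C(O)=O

[CX3H1](=O)[#6] describes an sp2 carbon with one H, double-bonded to O and single-bonded to carbon (an aldehyde).
(A) contains an aldehyde (-CHO), which satisfies every atom and bond constraint.
(B) has an acetyl/ketone group (-C(=O)CH3) but the carbonyl carbon has H0 (two carbon neighbours), not H1.
(C) has a methyl-ester group (-C(=O)OCH3) but the carbonyl carbon has H0, not H1.
(D) has a carboxylic acid group (-C(=O)OH) but the carbonyl carbon has H0 and is bonded to O, not H1.
So the answer is (A).

A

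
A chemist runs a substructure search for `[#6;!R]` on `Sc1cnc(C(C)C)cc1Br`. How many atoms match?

The query [#6;!R] means: carbon not in any ring.
Check the 11 heavy atoms by environment: 1× n (aromatic, in 6-ring) → no; 5× c (aromatic, in 6-ring) → no; 1× S (acyclic) → no; 1× Br (acyclic) → no; 3× C (acyclic) → match.
That gives 3 matching atoms.

3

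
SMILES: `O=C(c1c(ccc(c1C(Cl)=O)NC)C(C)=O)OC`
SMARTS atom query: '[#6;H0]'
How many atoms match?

7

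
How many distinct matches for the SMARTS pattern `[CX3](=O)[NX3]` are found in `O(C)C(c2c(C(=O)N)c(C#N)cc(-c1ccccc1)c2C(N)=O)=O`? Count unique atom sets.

[CX3](=O)[NX3] is the SMARTS for an amide: a carbonyl carbon bonded to a trivalent nitrogen.
The molecule carries 2 separate instances of a primary amide (-C(=O)NH2) meeting every constraint; each maps to a distinct set of atoms, giving 2 matches.

2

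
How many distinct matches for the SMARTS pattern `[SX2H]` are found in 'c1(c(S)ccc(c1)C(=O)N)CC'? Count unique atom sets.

1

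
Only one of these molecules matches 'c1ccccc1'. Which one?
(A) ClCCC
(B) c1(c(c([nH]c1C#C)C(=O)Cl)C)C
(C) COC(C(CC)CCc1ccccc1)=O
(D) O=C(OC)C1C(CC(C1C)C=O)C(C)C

c1ccccc1 describes six aromatic carbons in a ring (a benzene ring).
(A) has a methyl group (-CH3) but no six-membered all-carbon aromatic ring is present.
(B) has a methyl group (-CH3) but no six-membered all-carbon aromatic ring is present.
(C) contains a phenyl ring, which satisfies every atom and bond constraint.
(D) has a methyl group (-CH3) but no six-membered all-carbon aromatic ring is present.
So the answer is (C).

C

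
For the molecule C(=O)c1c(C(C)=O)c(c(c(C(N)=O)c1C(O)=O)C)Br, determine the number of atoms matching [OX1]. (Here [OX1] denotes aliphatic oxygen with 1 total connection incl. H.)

4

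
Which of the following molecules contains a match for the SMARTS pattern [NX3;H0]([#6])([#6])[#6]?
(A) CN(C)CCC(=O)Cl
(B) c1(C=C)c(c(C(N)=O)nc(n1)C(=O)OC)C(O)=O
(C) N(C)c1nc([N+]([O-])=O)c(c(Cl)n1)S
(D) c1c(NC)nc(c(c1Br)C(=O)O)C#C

[NX3;H0]([#6])([#6])[#6] describes a trivalent nitrogen with no H, bonded to three carbons (a tertiary amine).
(A) contains a dimethylamino group (-N(CH3)2), which satisfies every atom and bond constraint.
(B) has a primary amide (-C(=O)NH2) but the amide nitrogen has H2 and only one carbon neighbour.
(C) has an N-methylamino group (-NHCH3) but the nitrogen still has one H (H1), not H0.
(D) has an N-methylamino group (-NHCH3) but the nitrogen still has one H (H1), not H0.
So the answer is (A).

A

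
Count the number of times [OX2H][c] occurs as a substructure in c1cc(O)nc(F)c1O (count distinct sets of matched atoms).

2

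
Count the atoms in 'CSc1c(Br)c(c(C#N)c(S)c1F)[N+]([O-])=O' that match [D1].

The query [D1] means: atom with exactly one heavy-atom neighbour (degree 1).
Check the 16 heavy atoms by environment: 6× c (aromatic, D3) → no; 1× C (D2) → no; 1× N (D1) → match; 1× F (D1) → match; 1× S (D1) → match; 1× N (charge +1, D3) → no; 1× O (charge -1, D1) → match; 1× O (D1) → match; 1× Br (D1) → match; 1× S (D2) → no; 1× C (D1) → match.
Summing the matching environments: 1 + 1 + 1 + 1 + 1 + 1 + 1 = 7 matching atoms.

7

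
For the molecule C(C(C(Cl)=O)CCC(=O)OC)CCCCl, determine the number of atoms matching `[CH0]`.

2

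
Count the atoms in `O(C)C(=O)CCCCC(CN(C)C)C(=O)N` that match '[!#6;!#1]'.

The query [!#6;!#1] means: not carbon and not hydrogen — any heteroatom.
Check the 16 heavy atoms by environment: 11× C → no; 3× O → match; 2× N → match.
Summing the matching environments: 3 + 2 = 5 matching atoms.

5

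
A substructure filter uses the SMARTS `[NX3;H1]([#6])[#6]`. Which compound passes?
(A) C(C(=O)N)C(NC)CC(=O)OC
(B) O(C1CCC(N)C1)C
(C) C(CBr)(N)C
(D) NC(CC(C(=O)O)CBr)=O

A

[NX3;H1]([#6])[#6] describes a trivalent nitrogen with one H, bonded to two carbons (a secondary amine).
(A) contains an N-methylamino group (-NHCH3), which satisfies every atom and bond constraint.
(B) has a primary amino group (-NH2) but the nitrogen has H2 and only one carbon neighbour.
(C) has a primary amino group (-NH2) but the nitrogen has H2 and only one carbon neighbour.
(D) has a primary amide (-C(=O)NH2) but the -C(=O)NH2 nitrogen has H2, not H1.
So the answer is (A).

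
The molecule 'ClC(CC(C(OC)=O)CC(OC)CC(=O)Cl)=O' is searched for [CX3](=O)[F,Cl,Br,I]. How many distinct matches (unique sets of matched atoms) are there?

[CX3](=O)[F,Cl,Br,I] is the SMARTS for an acyl halide: a carbonyl carbon bonded to a halogen.
The molecule carries 2 separate instances of an acyl chloride (-C(=O)Cl) meeting every constraint; each maps to a distinct set of atoms, giving 2 matches.

2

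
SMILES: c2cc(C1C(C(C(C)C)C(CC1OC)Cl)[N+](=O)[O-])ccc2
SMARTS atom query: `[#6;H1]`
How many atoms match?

The query [#6;H1] means: any carbon bearing exactly one hydrogen.
Check the 21 heavy atoms by environment: 6× C (H1) → match; 1× C (H2) → no; 2× O (H0) → no; 3× C (H3) → no; 1× N (charge +1, H0) → no; 1× O (charge -1, H0) → no; 1× Cl (H0) → no; 1× c (aromatic, H0) → no; 5× c (aromatic, H1) → match.
Summing the matching environments: 6 + 5 = 11 matching atoms.

11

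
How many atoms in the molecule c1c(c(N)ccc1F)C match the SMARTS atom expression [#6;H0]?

3

Check the 9 heavy atoms by environment: 3× c (aromatic, H0) → match; 3× c (aromatic, H1) → no; 1× C (H3) → no; 1× F (H0) → no; 1× N (H2) → no.
That gives 3 matching atoms.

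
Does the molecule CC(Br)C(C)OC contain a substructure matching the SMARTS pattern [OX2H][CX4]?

No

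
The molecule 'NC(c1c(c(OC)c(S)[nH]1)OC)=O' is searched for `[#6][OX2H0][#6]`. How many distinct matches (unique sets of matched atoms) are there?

[#6][OX2H0][#6] is the SMARTS for an ether: an aliphatic oxygen bridging two carbons with no H on the oxygen.
The molecule carries 2 separate instances of a methoxy ether (-OCH3) meeting every constraint; each maps to a distinct set of atoms, giving 2 matches.

2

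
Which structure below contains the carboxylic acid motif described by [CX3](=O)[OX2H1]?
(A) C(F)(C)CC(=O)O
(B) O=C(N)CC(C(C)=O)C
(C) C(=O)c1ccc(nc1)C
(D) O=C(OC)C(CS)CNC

A

[CX3](=O)[OX2H1] describes an sp2 carbon double-bonded to O and single-bonded to an -OH oxygen (a carboxylic acid).
(A) contains a carboxylic acid group (-C(=O)OH), which satisfies every atom and bond constraint.
(B) has a primary amide (-C(=O)NH2) but the carbonyl is bonded to N, not to an -OH oxygen.
(C) has an aldehyde (-CHO) but there is no singly-bonded oxygen on the carbonyl carbon.
(D) has a methyl-ester group (-C(=O)OCH3) but the singly-bonded O has no H (OX2H0, not OX2H1).
So the answer is (A).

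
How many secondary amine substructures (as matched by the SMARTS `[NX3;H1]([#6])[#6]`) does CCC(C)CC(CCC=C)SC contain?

0

[NX3;H1]([#6])[#6] is the SMARTS for a secondary amine: a trivalent nitrogen with one H, bonded to two carbons.
No fragment in the molecule satisfies every constraint, giving 0 matches.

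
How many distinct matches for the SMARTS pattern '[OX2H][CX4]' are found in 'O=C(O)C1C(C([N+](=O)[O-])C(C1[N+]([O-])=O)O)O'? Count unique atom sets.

[OX2H][CX4] is the SMARTS for an aliphatic alcohol: a hydroxyl oxygen bound to an sp3 (X4) carbon.
The molecule carries 2 separate instances of a hydroxyl group (-OH) meeting every constraint; each maps to a distinct set of atoms, giving 2 matches.

2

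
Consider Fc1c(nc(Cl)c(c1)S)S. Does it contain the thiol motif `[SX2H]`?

Yes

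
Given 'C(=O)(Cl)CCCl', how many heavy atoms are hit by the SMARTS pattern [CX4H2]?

2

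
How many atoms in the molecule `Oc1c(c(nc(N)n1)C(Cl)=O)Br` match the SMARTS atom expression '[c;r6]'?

4

The query [c;r6] means: aromatic carbon that belongs to a six-membered ring.
Check the 12 heavy atoms by environment: 2× n (aromatic, in 6-ring) → no; 4× c (aromatic, in 6-ring) → match; 1× N (acyclic) → no; 1× Br (acyclic) → no; 1× C (acyclic) → no; 2× O (acyclic) → no; 1× Cl (acyclic) → no.
That gives 4 matching atoms.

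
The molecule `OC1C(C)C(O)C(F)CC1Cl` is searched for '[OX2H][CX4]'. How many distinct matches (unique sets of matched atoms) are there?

[OX2H][CX4] is the SMARTS for an aliphatic alcohol: a hydroxyl oxygen bound to an sp3 (X4) carbon.
The molecule carries 2 separate instances of a hydroxyl group (-OH) meeting every constraint; each maps to a distinct set of atoms, giving 2 matches.

2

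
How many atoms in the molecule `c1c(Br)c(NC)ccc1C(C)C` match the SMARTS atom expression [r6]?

The query [r6] means: r6 matches atoms in a six-membered ring.
Check the 12 heavy atoms by environment: 6× c (aromatic, in 6-ring) → match; 1× N (acyclic) → no; 4× C (acyclic) → no; 1× Br (acyclic) → no.
That gives 6 matching atoms.

6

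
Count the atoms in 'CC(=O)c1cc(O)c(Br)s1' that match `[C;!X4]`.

1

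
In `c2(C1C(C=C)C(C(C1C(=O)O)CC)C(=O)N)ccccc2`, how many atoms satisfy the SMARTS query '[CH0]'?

2

The query [CH0] means: aliphatic carbon with no attached hydrogen.
Check the 21 heavy atoms by environment: 6× C (H1) → no; 2× C (H0) → match; 2× O (H0) → no; 1× O (H1) → no; 1× c (aromatic, H0) → no; 5× c (aromatic, H1) → no; 2× C (H2) → no; 1× C (H3) → no; 1× N (H2) → no.
That gives 2 matching atoms.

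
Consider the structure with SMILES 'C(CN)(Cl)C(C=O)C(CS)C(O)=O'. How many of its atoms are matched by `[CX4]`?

5

Check the 13 heavy atoms by environment: 5× C (X4) → match; 2× C (X3) → no; 2× O (X1) → no; 1× O (X2) → no; 1× S (X2) → no; 1× N (X3) → no; 1× Cl (X1) → no.
That gives 5 matching atoms.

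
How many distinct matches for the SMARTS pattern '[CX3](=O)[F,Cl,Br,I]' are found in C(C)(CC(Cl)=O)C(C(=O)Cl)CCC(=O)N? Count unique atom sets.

[CX3](=O)[F,Cl,Br,I] is the SMARTS for an acyl halide: a carbonyl carbon bonded to a halogen.
The molecule carries 2 separate instances of an acyl chloride (-C(=O)Cl) meeting every constraint; each maps to a distinct set of atoms, giving 2 matches.

2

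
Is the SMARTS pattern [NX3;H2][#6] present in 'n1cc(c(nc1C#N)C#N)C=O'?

No

The pattern [NX3;H2][#6] describes a trivalent nitrogen with two H attached to carbon — a primary amine.
The closest candidate here is a nitrile (-C#N), but the nitrogen is NX1 (triple-bonded), not NX3 with two H. No other fragment satisfies the full query, so there is no match.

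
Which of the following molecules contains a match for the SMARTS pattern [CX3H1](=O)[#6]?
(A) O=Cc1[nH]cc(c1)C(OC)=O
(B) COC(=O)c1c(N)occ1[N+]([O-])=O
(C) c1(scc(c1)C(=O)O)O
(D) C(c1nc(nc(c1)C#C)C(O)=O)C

[CX3H1](=O)[#6] describes an sp2 carbon with one H, double-bonded to O and single-bonded to carbon (an aldehyde).
(A) contains an aldehyde (-CHO), which satisfies every atom and bond constraint.
(B) has a methyl-ester group (-C(=O)OCH3) but the carbonyl carbon has H0, not H1.
(C) has a carboxylic acid group (-C(=O)OH) but the carbonyl carbon has H0 and is bonded to O, not H1.
(D) has a carboxylic acid group (-C(=O)OH) but the carbonyl carbon has H0 and is bonded to O, not H1.
So the answer is (A).

A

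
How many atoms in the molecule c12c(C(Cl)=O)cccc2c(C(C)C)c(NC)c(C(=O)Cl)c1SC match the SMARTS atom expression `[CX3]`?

The query [CX3] means: C with X3: aliphatic carbon with exactly 3 total connections.
Check the 23 heavy atoms by environment: 10× c (aromatic, X3) → no; 2× C (X3) → match; 2× O (X1) → no; 2× Cl (X1) → no; 1× N (X3) → no; 5× C (X4) → no; 1× S (X2) → no.
That gives 2 matching atoms.

2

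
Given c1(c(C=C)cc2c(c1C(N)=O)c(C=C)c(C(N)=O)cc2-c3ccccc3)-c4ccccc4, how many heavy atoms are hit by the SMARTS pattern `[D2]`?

The query [D2] means: atom with exactly two heavy-atom neighbours.
Check the 32 heavy atoms by environment: 10× c (aromatic, D3) → no; 12× c (aromatic, D2) → match; 2× C (D3) → no; 2× O (D1) → no; 2× N (D1) → no; 2× C (D2) → match; 2× C (D1) → no.
Summing the matching environments: 12 + 2 = 14 matching atoms.

14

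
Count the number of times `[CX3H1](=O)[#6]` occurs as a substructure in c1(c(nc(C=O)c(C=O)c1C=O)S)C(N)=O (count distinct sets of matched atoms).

3

[CX3H1](=O)[#6] is the SMARTS for an aldehyde: an sp2 carbon with one H, double-bonded to O and single-bonded to carbon.
The molecule carries 3 separate instances of an aldehyde (-CHO) meeting every constraint; each maps to a distinct set of atoms, giving 3 matches.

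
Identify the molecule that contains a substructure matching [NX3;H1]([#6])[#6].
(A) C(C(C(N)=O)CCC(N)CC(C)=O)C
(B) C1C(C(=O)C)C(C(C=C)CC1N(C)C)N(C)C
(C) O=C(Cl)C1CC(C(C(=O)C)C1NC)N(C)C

[NX3;H1]([#6])[#6] describes a trivalent nitrogen with one H, bonded to two carbons (a secondary amine).
(A) has a primary amino group (-NH2) but the nitrogen has H2 and only one carbon neighbour.
(B) has a dimethylamino group (-N(CH3)2) but the nitrogen has H0, not H1.
(C) contains an N-methylamino group (-NHCH3), which satisfies every atom and bond constraint.
So the answer is (C).

C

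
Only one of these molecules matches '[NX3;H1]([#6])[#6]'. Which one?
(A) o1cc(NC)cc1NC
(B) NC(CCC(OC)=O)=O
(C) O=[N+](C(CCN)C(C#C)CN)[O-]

A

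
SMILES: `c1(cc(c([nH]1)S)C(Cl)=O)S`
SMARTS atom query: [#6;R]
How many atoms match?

4

The query [#6;R] means: carbon that is part of a ring.
Check the 10 heavy atoms by environment: 1× n (aromatic, in 5-ring) → no; 4× c (aromatic, in 5-ring) → match; 1× C (acyclic) → no; 1× O (acyclic) → no; 1× Cl (acyclic) → no; 2× S (acyclic) → no.
That gives 4 matching atoms.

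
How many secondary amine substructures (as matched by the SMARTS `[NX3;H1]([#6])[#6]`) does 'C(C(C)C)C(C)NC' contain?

1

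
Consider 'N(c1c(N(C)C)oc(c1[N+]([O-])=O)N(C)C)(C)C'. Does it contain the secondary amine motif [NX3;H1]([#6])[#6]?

No

The pattern [NX3;H1]([#6])[#6] describes a trivalent nitrogen with one H, bonded to two carbons — a secondary amine.
The closest candidate here is a dimethylamino group (-N(CH3)2), but the nitrogen has H0, not H1. No other fragment satisfies the full query, so there is no match.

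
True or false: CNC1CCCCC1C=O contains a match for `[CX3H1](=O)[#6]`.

The pattern [CX3H1](=O)[#6] describes an sp2 carbon with one H, double-bonded to O and single-bonded to carbon — an aldehyde.
The molecule carries an aldehyde (-CHO), whose atoms satisfy every constraint of the query, so the pattern matches.

True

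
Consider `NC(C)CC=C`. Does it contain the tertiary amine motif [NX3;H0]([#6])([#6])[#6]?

No

The pattern [NX3;H0]([#6])([#6])[#6] describes a trivalent nitrogen with no H, bonded to three carbons — a tertiary amine.
The closest candidate here is a primary amino group (-NH2), but the nitrogen has H2, not H0 with three carbons. No other fragment satisfies the full query, so there is no match.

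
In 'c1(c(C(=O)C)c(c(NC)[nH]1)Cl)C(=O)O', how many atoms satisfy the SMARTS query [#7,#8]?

5

Check the 14 heavy atoms by environment: 1× n (aromatic) → match; 4× c (aromatic) → no; 1× N → match; 4× C → no; 1× Cl → no; 3× O → match.
Summing the matching environments: 1 + 1 + 3 = 5 matching atoms.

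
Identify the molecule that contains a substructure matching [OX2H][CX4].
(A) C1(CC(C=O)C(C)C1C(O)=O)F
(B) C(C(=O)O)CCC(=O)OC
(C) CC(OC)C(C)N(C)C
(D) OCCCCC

D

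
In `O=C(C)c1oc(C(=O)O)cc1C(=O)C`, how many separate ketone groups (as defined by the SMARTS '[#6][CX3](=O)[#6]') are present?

2

[#6][CX3](=O)[#6] is the SMARTS for a ketone: a carbonyl carbon (no H) flanked by two carbons.
The molecule carries 2 separate instances of an acetyl/ketone group (-C(=O)CH3) meeting every constraint; each maps to a distinct set of atoms, giving 2 matches.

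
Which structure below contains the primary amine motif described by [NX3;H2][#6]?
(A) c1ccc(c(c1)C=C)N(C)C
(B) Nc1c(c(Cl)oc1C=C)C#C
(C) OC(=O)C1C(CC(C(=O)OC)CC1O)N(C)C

[NX3;H2][#6] describes a trivalent nitrogen with two H attached to carbon (a primary amine).
(A) has a dimethylamino group (-N(CH3)2) but the nitrogen has H0, not H2.
(B) contains a primary amino group (-NH2), which satisfies every atom and bond constraint.
(C) has a dimethylamino group (-N(CH3)2) but the nitrogen has H0, not H2.
So the answer is (B).

B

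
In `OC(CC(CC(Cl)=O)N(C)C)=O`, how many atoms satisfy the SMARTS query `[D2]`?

2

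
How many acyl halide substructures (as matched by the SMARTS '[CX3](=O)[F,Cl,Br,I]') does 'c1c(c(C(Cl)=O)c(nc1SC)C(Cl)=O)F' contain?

2

[CX3](=O)[F,Cl,Br,I] is the SMARTS for an acyl halide: a carbonyl carbon bonded to a halogen.
The molecule carries 2 separate instances of an acyl chloride (-C(=O)Cl) meeting every constraint; each maps to a distinct set of atoms, giving 2 matches.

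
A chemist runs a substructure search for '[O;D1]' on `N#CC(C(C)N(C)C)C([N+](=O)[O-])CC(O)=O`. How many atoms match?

4

The query [O;D1] means: aliphatic oxygen bonded to exactly one heavy atom.
Check the 16 heavy atoms by environment: 3× C (D1) → no; 4× C (D3) → no; 2× C (D2) → no; 1× N (charge +1, D3) → no; 1× O (charge -1, D1) → match; 3× O (D1) → match; 1× N (D1) → no; 1× N (D3) → no.
Summing the matching environments: 1 + 3 = 4 matching atoms.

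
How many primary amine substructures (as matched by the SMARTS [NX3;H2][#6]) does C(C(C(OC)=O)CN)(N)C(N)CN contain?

4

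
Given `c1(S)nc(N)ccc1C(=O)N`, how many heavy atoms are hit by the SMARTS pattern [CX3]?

The query [CX3] means: C with X3: aliphatic carbon with exactly 3 total connections.
Check the 11 heavy atoms by environment: 1× n (aromatic, X2) → no; 5× c (aromatic, X3) → no; 1× S (X2) → no; 2× N (X3) → no; 1× C (X3) → match; 1× O (X1) → no.
That gives 1 matching atom.

1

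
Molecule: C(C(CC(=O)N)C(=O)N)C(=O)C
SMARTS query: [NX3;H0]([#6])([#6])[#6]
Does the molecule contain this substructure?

No

The pattern [NX3;H0]([#6])([#6])[#6] describes a trivalent nitrogen with no H, bonded to three carbons — a tertiary amine.
The closest candidate here is a primary amide (-C(=O)NH2), but the amide nitrogen has H2 and only one carbon neighbour. No other fragment satisfies the full query, so there is no match.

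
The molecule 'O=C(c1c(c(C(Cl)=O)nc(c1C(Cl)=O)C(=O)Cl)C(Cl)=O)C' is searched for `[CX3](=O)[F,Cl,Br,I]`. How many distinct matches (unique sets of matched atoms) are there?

4

[CX3](=O)[F,Cl,Br,I] is the SMARTS for an acyl halide: a carbonyl carbon bonded to a halogen.
The molecule carries 4 separate instances of an acyl chloride (-C(=O)Cl) meeting every constraint; each maps to a distinct set of atoms, giving 4 matches.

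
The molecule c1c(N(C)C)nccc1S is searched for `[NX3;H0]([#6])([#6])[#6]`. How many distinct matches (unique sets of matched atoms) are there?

1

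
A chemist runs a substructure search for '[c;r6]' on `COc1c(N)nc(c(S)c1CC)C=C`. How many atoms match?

5

Check the 14 heavy atoms by environment: 1× n (aromatic, in 6-ring) → no; 5× c (aromatic, in 6-ring) → match; 5× C (acyclic) → no; 1× O (acyclic) → no; 1× S (acyclic) → no; 1× N (acyclic) → no.
That gives 5 matching atoms.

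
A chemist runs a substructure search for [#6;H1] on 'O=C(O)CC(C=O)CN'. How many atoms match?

2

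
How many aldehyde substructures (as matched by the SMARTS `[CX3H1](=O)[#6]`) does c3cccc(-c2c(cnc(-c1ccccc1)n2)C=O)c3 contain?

[CX3H1](=O)[#6] is the SMARTS for an aldehyde: an sp2 carbon with one H, double-bonded to O and single-bonded to carbon.
Exactly one fragment in the molecule meets all constraints, giving 1 match.

1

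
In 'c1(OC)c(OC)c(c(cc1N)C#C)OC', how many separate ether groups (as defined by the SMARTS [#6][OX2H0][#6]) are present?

3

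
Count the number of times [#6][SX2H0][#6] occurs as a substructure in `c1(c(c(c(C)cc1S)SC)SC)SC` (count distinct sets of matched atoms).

3

[#6][SX2H0][#6] is the SMARTS for a thioether: an aliphatic sulfur bridging two carbons with no H on the sulfur.
The molecule carries 3 separate instances of a methylthio ether (-SCH3) meeting every constraint; each maps to a distinct set of atoms, giving 3 matches.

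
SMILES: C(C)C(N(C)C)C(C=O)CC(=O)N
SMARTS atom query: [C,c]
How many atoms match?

9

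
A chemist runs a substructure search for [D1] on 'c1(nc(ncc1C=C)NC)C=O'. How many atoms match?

3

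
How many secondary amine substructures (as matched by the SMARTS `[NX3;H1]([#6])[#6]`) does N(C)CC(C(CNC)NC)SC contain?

[NX3;H1]([#6])[#6] is the SMARTS for a secondary amine: a trivalent nitrogen with one H, bonded to two carbons.
The molecule carries 3 separate instances of an N-methylamino group (-NHCH3) meeting every constraint; each maps to a distinct set of atoms, giving 3 matches.

3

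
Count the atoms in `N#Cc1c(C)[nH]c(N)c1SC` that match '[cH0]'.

4

The query [cH0] means: aromatic carbon with no attached hydrogen (substituted or ring-fusion).
Check the 11 heavy atoms by environment: 1× n (aromatic, H1) → no; 4× c (aromatic, H0) → match; 1× N (H2) → no; 1× S (H0) → no; 2× C (H3) → no; 1× C (H0) → no; 1× N (H0) → no.
That gives 4 matching atoms.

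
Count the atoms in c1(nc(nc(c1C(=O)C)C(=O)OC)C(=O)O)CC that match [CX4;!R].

4

Check the 18 heavy atoms by environment: 2× n (aromatic, X2, in 6-ring) → no; 4× c (aromatic, X3, in 6-ring) → no; 3× C (X3, acyclic) → no; 3× O (X1, acyclic) → no; 4× C (X4, acyclic) → match; 2× O (X2, acyclic) → no.
That gives 4 matching atoms.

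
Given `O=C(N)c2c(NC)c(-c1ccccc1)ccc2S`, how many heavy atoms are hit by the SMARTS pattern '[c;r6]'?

The query [c;r6] means: aromatic carbon that belongs to a six-membered ring.
Check the 18 heavy atoms by environment: 12× c (aromatic, in 6-ring) → match; 2× C (acyclic) → no; 1× O (acyclic) → no; 2× N (acyclic) → no; 1× S (acyclic) → no.
That gives 12 matching atoms.

12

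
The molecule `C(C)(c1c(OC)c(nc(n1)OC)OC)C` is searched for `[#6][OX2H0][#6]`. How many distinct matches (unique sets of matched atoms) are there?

3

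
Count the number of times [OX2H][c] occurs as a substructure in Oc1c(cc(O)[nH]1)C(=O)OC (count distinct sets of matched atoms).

2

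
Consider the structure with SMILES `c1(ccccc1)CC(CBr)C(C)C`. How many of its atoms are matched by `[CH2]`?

2

The query [CH2] means: aliphatic carbon with exactly two hydrogens.
Check the 13 heavy atoms by environment: 2× C (H2) → match; 2× C (H1) → no; 1× c (aromatic, H0) → no; 5× c (aromatic, H1) → no; 1× Br (H0) → no; 2× C (H3) → no.
That gives 2 matching atoms.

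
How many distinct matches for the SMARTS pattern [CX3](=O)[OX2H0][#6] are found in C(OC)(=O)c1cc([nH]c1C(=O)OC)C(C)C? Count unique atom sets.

2

[CX3](=O)[OX2H0][#6] is the SMARTS for an ester: a carbonyl carbon bonded to an oxygen that is itself bonded to carbon (no H on that O).
The molecule carries 2 separate instances of a methyl-ester group (-C(=O)OCH3) meeting every constraint; each maps to a distinct set of atoms, giving 2 matches.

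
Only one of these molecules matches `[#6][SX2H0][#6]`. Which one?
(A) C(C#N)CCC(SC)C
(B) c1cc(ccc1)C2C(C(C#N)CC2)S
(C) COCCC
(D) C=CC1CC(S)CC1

A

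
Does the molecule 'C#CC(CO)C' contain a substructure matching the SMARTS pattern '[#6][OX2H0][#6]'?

No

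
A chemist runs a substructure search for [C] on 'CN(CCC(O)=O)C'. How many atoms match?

5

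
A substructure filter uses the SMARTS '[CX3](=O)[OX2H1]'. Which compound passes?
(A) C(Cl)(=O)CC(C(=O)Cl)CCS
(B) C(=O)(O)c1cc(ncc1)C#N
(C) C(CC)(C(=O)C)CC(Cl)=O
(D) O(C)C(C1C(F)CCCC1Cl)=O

B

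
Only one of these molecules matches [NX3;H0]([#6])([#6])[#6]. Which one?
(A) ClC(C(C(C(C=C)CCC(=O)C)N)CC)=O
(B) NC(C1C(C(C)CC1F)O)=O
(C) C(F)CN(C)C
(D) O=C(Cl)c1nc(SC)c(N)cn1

C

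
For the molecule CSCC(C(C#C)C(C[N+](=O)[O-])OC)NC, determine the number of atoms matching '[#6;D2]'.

The query [#6;D2] means: any carbon bonded to exactly two heavy atoms.
Check the 16 heavy atoms by environment: 3× C (D2) → match; 3× C (D3) → no; 1× N (D2) → no; 4× C (D1) → no; 1× S (D2) → no; 1× N (charge +1, D3) → no; 1× O (charge -1, D1) → no; 1× O (D1) → no; 1× O (D2) → no.
That gives 3 matching atoms.

3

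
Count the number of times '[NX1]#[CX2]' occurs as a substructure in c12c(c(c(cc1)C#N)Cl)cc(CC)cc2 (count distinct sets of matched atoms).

1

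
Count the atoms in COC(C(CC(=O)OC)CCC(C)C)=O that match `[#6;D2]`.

3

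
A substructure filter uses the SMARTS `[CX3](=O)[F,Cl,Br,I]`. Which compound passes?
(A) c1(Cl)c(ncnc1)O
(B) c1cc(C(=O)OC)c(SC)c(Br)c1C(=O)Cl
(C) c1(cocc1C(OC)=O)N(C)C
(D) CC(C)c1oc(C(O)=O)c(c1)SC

[CX3](=O)[F,Cl,Br,I] describes a carbonyl carbon bonded to a halogen (an acyl halide).
(A) has a chloro substituent but the Cl is not on a carbonyl carbon.
(B) contains an acyl chloride (-C(=O)Cl), which satisfies every atom and bond constraint.
(C) has a methyl-ester group (-C(=O)OCH3) but the carbonyl is bonded to -O-C, not to a halogen.
(D) has a carboxylic acid group (-C(=O)OH) but the carbonyl is bonded to -OH, not to a halogen.
So the answer is (B).

B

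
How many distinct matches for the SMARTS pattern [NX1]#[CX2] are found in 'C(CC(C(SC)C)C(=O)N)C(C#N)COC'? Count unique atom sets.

1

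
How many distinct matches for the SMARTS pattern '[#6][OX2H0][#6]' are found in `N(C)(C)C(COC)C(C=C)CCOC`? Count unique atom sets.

2

[#6][OX2H0][#6] is the SMARTS for an ether: an aliphatic oxygen bridging two carbons with no H on the oxygen.
The molecule carries 2 separate instances of a methoxy ether (-OCH3) meeting every constraint; each maps to a distinct set of atoms, giving 2 matches.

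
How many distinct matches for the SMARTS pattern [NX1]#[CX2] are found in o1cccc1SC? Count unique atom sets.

0

[NX1]#[CX2] is the SMARTS for a nitrile: a nitrogen triple-bonded to a two-connected carbon.
No fragment in the molecule satisfies every constraint, giving 0 matches.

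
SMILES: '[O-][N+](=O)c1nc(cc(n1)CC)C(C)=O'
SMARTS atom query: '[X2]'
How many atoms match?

2

The query [X2] means: any atom with exactly two total connections (bonds + H).
Check the 14 heavy atoms by environment: 2× n (aromatic, X2) → match; 4× c (aromatic, X3) → no; 1× C (X3) → no; 2× O (X1) → no; 3× C (X4) → no; 1× N (charge +1, X3) → no; 1× O (charge -1, X1) → no.
That gives 2 matching atoms.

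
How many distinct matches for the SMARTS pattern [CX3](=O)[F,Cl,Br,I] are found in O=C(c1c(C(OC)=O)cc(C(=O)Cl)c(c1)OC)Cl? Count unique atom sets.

2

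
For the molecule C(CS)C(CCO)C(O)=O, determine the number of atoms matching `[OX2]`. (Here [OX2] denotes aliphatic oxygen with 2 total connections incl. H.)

2

The query [OX2] means: aliphatic oxygen with two total connections — ether, hydroxyl, or ester single-bond O.
Check the 10 heavy atoms by environment: 5× C (X4) → no; 1× S (X2) → no; 1× C (X3) → no; 1× O (X1) → no; 2× O (X2) → match.
That gives 2 matching atoms.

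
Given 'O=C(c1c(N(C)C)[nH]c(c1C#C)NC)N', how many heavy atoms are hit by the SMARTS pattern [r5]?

Check the 15 heavy atoms by environment: 1× n (aromatic, in 5-ring) → match; 4× c (aromatic, in 5-ring) → match; 6× C (acyclic) → no; 3× N (acyclic) → no; 1× O (acyclic) → no.
Summing the matching environments: 1 + 4 = 5 matching atoms.

5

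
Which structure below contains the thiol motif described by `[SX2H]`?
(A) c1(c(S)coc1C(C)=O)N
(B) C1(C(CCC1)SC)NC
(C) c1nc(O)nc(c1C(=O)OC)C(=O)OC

[SX2H] describes an aliphatic sulfur with two connections, one being H (a thiol).
(A) contains a thiol (-SH), which satisfies every atom and bond constraint.
(B) has a methylthio ether (-SCH3) but the sulfur has H0 (bonded to two carbons), not H1.
(C) has a hydroxyl group (-OH) but it is an -OH, not an -SH.
So the answer is (A).

A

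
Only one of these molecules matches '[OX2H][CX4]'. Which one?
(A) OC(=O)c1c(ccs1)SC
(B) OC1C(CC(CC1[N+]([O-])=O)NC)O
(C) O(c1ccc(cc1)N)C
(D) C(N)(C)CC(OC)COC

[OX2H][CX4] describes a hydroxyl oxygen bound to an sp3 (X4) carbon (an aliphatic alcohol).
(A) has a carboxylic acid group (-C(=O)OH) but the -OH is on a CX3 carbonyl carbon, not a CX4 carbon.
(B) contains a hydroxyl group (-OH), which satisfies every atom and bond constraint.
(C) has a methoxy ether (-OCH3) but the oxygen has H0 (ether), not H1.
(D) has a methoxy ether (-OCH3) but the oxygen has H0 (ether), not H1.
So the answer is (B).

B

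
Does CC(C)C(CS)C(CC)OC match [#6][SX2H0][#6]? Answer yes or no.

No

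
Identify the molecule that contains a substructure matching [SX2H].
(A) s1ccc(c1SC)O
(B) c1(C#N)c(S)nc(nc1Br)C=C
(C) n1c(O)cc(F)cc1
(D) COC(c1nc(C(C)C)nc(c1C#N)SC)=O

B

[SX2H] describes an aliphatic sulfur with two connections, one being H (a thiol).
(A) has a hydroxyl group (-OH) but it is an -OH, not an -SH.
(B) contains a thiol (-SH), which satisfies every atom and bond constraint.
(C) has a hydroxyl group (-OH) but it is an -OH, not an -SH.
(D) has a methylthio ether (-SCH3) but the sulfur has H0 (bonded to two carbons), not H1.
So the answer is (B).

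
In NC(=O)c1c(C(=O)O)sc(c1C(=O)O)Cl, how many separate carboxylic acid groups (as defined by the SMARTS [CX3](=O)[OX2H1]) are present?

2

[CX3](=O)[OX2H1] is the SMARTS for a carboxylic acid: an sp2 carbon double-bonded to O and single-bonded to an -OH oxygen.
The molecule carries 2 separate instances of a carboxylic acid group (-C(=O)OH) meeting every constraint; each maps to a distinct set of atoms, giving 2 matches.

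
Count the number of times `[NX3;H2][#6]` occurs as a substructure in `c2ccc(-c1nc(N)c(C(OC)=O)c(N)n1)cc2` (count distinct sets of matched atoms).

[NX3;H2][#6] is the SMARTS for a primary amine: a trivalent nitrogen with two H attached to carbon.
The molecule carries 2 separate instances of a primary amino group (-NH2) meeting every constraint; each maps to a distinct set of atoms, giving 2 matches.

2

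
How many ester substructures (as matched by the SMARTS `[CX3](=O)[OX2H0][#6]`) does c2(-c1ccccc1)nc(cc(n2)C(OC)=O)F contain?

[CX3](=O)[OX2H0][#6] is the SMARTS for an ester: a carbonyl carbon bonded to an oxygen that is itself bonded to carbon (no H on that O).
Exactly one fragment in the molecule meets all constraints, giving 1 match.

1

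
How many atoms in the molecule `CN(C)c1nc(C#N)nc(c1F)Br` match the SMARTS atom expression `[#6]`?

7

Check the 13 heavy atoms by environment: 2× n (aromatic) → no; 4× c (aromatic) → match; 3× C → match; 2× N → no; 1× F → no; 1× Br → no.
Summing the matching environments: 4 + 3 = 7 matching atoms.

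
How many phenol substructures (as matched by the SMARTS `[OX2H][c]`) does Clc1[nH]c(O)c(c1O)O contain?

[OX2H][c] is the SMARTS for a phenol: a hydroxyl oxygen attached to an aromatic carbon.
The molecule carries 3 separate instances of a hydroxyl group (-OH) meeting every constraint; each maps to a distinct set of atoms, giving 3 matches.

3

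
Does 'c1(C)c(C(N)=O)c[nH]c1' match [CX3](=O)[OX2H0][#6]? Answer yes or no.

No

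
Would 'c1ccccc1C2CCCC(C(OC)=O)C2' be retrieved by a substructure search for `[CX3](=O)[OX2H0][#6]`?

Yes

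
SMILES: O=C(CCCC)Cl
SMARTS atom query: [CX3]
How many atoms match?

1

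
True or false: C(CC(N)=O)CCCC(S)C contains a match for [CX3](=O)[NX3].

True

The pattern [CX3](=O)[NX3] describes a carbonyl carbon bonded to a trivalent nitrogen — an amide.
The molecule carries a primary amide (-C(=O)NH2), whose atoms satisfy every constraint of the query, so the pattern matches.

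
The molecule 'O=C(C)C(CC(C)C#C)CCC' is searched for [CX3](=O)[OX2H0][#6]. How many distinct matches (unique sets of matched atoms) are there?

[CX3](=O)[OX2H0][#6] is the SMARTS for an ester: a carbonyl carbon bonded to an oxygen that is itself bonded to carbon (no H on that O).
No fragment in the molecule satisfies every constraint, giving 0 matches.

0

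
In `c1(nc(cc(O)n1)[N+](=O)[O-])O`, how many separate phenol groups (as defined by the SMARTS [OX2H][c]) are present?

2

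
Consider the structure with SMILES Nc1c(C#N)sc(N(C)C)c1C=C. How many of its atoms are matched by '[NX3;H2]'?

Check the 13 heavy atoms by environment: 1× s (aromatic, H0, X2) → no; 4× c (aromatic, H0, X3) → no; 1× C (H0, X2) → no; 1× N (H0, X1) → no; 1× C (H1, X3) → no; 1× C (H2, X3) → no; 1× N (H2, X3) → match; 1× N (H0, X3) → no; 2× C (H3, X4) → no.
That gives 1 matching atom.

1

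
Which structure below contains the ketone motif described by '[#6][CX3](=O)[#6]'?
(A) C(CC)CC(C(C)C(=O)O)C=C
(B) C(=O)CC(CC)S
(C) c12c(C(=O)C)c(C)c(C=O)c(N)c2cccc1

C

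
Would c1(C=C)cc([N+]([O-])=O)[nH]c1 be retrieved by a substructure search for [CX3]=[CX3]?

Yes

The pattern [CX3]=[CX3] describes a non-aromatic C=C double bond between two sp2 carbons — an alkene.
The molecule carries a vinyl group (-CH=CH2), whose atoms satisfy every constraint of the query, so the pattern matches.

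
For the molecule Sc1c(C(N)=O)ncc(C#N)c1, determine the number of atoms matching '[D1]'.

4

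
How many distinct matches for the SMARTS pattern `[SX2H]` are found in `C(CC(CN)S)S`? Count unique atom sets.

2

[SX2H] is the SMARTS for a thiol: an aliphatic sulfur with two connections, one being H.
The molecule carries 2 separate instances of a thiol (-SH) meeting every constraint; each maps to a distinct set of atoms, giving 2 matches.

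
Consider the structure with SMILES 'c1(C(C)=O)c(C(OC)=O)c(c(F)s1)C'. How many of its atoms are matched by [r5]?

The query [r5] means: r5 matches atoms in a five-membered ring.
Check the 14 heavy atoms by environment: 1× s (aromatic, in 5-ring) → match; 4× c (aromatic, in 5-ring) → match; 5× C (acyclic) → no; 3× O (acyclic) → no; 1× F (acyclic) → no.
Summing the matching environments: 1 + 4 = 5 matching atoms.

5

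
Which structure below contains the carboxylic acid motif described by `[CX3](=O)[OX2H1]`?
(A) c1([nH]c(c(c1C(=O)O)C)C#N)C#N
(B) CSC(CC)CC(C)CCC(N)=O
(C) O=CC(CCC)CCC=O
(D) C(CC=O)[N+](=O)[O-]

[CX3](=O)[OX2H1] describes an sp2 carbon double-bonded to O and single-bonded to an -OH oxygen (a carboxylic acid).
(A) contains a carboxylic acid group (-C(=O)OH), which satisfies every atom and bond constraint.
(B) has a primary amide (-C(=O)NH2) but the carbonyl is bonded to N, not to an -OH oxygen.
(C) has an aldehyde (-CHO) but there is no singly-bonded oxygen on the carbonyl carbon.
(D) has an aldehyde (-CHO) but there is no singly-bonded oxygen on the carbonyl carbon.
So the answer is (A).

A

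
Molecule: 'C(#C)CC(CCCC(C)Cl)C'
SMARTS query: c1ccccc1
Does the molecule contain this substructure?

The pattern c1ccccc1 describes six aromatic carbons in a ring — a benzene ring.
The closest candidate here is a methyl group (-CH3), but no six-membered all-carbon aromatic ring is present. No other fragment satisfies the full query, so there is no match.

No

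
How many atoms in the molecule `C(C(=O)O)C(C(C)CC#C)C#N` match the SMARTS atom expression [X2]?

4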